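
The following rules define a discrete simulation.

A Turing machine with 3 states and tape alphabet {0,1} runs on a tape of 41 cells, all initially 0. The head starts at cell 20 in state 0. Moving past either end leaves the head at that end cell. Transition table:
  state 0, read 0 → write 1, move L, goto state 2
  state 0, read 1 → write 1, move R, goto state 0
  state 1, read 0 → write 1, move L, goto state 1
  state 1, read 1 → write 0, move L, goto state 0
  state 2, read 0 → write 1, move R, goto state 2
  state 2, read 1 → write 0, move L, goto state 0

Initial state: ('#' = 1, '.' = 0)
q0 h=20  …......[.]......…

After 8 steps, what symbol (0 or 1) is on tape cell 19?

0

t=0: q0 h=20  …......[.]......…
t=1: q2 h=19  …......[.]#.....…
t=2: q2 h=20  ….....#[#]......…
t=3: q0 h=19  …......[#]......…
t=4: q0 h=20  ….....#[.]......…
t=5: q2 h=19  …......[#]#.....…
t=6: q0 h=18  …......[.].#....…
t=7: q2 h=17  …......[.]#.#...…
t=8: q2 h=18  ….....#[#].#....…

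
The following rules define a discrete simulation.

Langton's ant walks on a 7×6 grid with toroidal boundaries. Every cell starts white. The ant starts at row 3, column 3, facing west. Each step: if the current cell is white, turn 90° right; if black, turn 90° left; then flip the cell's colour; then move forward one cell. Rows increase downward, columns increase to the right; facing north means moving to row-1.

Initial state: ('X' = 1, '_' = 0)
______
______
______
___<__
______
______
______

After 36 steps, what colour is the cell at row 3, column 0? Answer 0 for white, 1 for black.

t=0: ______
______
______
___<__
______
______
______
t=1: ______
______
___^__
___X__
______
______
______
t=2: ______
______
___X>_
___X__
______
______
______
t=3: ______
______
___XX_
___Xv_
______
______
______
t=4: ______
______
___XX_
___<X_
______
______
______
t=5: ______
______
___XX_
____X_
___v__
______
______
t=6: ______
______
___XX_
____X_
__<X__
______
______
t=7: ______
______
___XX_
__^_X_
__XX__
______
______
t=8: ______
______
___XX_
__X>X_
__XX__
______
______
t=9: ______
______
___XX_
__XXX_
__Xv__
______
______
t=10: ______
______
___XX_
__XXX_
__X_>_
______
______
t=11: ______
______
___XX_
__XXX_
__X_X_
____v_
______
t=12: ______
______
___XX_
__XXX_
__X_X_
___<X_
______
t=13: ______
______
___XX_
__XXX_
__X^X_
___XX_
______
t=14: ______
______
___XX_
__XXX_
__XX>_
___XX_
______
t=15: ______
______
___XX_
__XX^_
__XX__
___XX_
______
t=16: ______
______
___XX_
__X<__
__XX__
___XX_
______
t=17: ______
______
___XX_
__X___
__Xv__
___XX_
______
t=18: ______
______
___XX_
__X___
__X_>_
___XX_
______
t=19: ______
______
___XX_
__X___
__X_X_
___Xv_
______
t=20: ______
______
___XX_
__X___
__X_X_
___X_>
______
t=21: ______
______
___XX_
__X___
__X_X_
___X_X
_____v
t=22: ______
______
___XX_
__X___
__X_X_
___X_X
____<X
t=23: ______
______
___XX_
__X___
__X_X_
___X^X
____XX
t=24: ______
______
___XX_
__X___
__X_X_
___XX>
____XX
t=25: ______
______
___XX_
__X___
__X_X^
___XX_
____XX
t=26: ______
______
___XX_
__X___
>_X_XX
___XX_
____XX
t=27: ______
______
___XX_
__X___
X_X_XX
v__XX_
____XX
t=28: ______
______
___XX_
__X___
X_X_XX
X__XX<
____XX
t=29: ______
______
___XX_
__X___
X_X_X^
X__XXX
____XX
t=30: ______
______
___XX_
__X___
X_X_<_
X__XXX
____XX
t=31: ______
______
___XX_
__X___
X_X___
X__XvX
____XX
t=32: ______
______
___XX_
__X___
X_X___
X__X_>
____XX
t=33: ______
______
___XX_
__X___
X_X__^
X__X__
____XX
t=34: ______
______
___XX_
__X___
>_X__X
X__X__
____XX
t=35: ______
______
___XX_
^_X___
__X__X
X__X__
____XX
t=36: ______
______
___XX_
X>X___
__X__X
X__X__
____XX

1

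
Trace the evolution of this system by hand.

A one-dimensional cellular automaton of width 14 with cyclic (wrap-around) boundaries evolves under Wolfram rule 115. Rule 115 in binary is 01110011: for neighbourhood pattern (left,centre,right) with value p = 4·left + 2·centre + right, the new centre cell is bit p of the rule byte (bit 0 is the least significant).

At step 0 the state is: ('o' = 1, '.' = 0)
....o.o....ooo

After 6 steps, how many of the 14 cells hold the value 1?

t=0: ....o.o....ooo
t=1: oooo.o.oooo..o
t=2: ...oo.o...ooo.
t=3: ooo.oo.ooo..oo
t=4: ..oo.oo..ooo..
t=5: oo.oo.ooo..ooo
t=6: .oo.oo..ooo...

7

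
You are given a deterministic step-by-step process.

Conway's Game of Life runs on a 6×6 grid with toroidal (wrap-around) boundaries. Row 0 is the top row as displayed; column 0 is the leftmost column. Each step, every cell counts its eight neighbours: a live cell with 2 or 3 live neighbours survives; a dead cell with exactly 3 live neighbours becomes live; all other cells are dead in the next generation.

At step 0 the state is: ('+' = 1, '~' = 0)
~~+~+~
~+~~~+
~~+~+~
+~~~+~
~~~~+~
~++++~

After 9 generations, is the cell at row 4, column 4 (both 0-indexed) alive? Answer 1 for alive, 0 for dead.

1

step 0: ~~+~+~
~+~~~+
~~+~+~
+~~~+~
~~~~+~
~++++~
step 1: +~~~++
~++~++
++~++~
~~~~+~
~++~+~
~++~++
step 2: ~~~~~~
~~+~~~
++~~~~
+~~~+~
+++~+~
~~+~~~
step 3: ~~~~~~
~+~~~~
++~~~+
~~++~~
+~+~~~
~~++~~
step 4: ~~+~~~
~+~~~~
++~~~~
~~++~+
~~~~~~
~+++~~
step 5: ~~~+~~
+++~~~
++~~~~
+++~~~
~+~~+~
~+++~~
step 6: +~~+~~
+~+~~~
~~~~~+
~~+~~+
~~~~~~
~+~++~
step 7: +~~+++
++~~~+
++~~~+
~~~~~~
~~+++~
~~+++~
step 8: ~~~~~~
~~+~~~
~+~~~+
++++++
~~+~+~
~+~~~~
step 9: ~~~~~~
~~~~~~
~~~~~+
~~~~~~
~~~~+~
~~~~~~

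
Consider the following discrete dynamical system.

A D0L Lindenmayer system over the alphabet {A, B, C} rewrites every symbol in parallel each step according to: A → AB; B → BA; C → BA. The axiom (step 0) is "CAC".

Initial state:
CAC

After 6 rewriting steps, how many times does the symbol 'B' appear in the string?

step 0: CAC
step 1: BAABBA
step 2: BAABABBABAAB
step 3: BAABABBAABBABAABBAABABBA
step 4: BAABABBAABBABAABABBABAABBAABABBABAABABBAABBABAAB
step 5: BAABABBAABBABAABABBABAABBAABABBAABBABAABBAABABBABAABABBAABBABAABBAABABBAABBABAABABBABAABBAABABBA
step 6: BAABABBAABBABAABABBABAABBAABABBAABBABAABBAABABBABAABABBAAB…BAABBABAABABBABAABBAABABBAABBABAABBAABABBABAABABBAABBABAAB  (len 192)

96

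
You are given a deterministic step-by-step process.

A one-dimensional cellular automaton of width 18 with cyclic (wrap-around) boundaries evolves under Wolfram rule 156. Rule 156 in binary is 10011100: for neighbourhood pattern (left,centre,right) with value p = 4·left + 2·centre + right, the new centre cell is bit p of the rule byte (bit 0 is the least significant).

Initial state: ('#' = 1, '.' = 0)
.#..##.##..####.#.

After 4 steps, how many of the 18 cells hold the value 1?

[0] .#..##.##..####.#.
[1] .##.#..#.#.###..##
[2] .#..##.#.#.##.#.#.
[3] .##.#..#.#.#..#.##
[4] .#..##.#.#.##.#.#.

9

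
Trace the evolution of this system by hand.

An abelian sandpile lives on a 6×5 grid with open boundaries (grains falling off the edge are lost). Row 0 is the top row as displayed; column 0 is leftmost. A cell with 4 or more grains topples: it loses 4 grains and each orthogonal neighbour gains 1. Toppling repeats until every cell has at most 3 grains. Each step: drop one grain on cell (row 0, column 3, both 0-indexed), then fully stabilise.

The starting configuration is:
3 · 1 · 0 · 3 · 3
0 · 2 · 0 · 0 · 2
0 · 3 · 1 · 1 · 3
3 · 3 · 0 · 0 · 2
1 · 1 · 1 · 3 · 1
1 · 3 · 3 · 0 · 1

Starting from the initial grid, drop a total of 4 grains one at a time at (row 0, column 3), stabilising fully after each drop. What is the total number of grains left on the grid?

step 0: 3 · 1 · 0 · 3 · 3
0 · 2 · 0 · 0 · 2
0 · 3 · 1 · 1 · 3
3 · 3 · 0 · 0 · 2
1 · 1 · 1 · 3 · 1
1 · 3 · 3 · 0 · 1
step 1: 3 · 1 · 1 · 1 · 0
0 · 2 · 0 · 1 · 3
0 · 3 · 1 · 1 · 3
3 · 3 · 0 · 0 · 2
1 · 1 · 1 · 3 · 1
1 · 3 · 3 · 0 · 1
step 2: 3 · 1 · 1 · 2 · 0
0 · 2 · 0 · 1 · 3
0 · 3 · 1 · 1 · 3
3 · 3 · 0 · 0 · 2
1 · 1 · 1 · 3 · 1
1 · 3 · 3 · 0 · 1
step 3: 3 · 1 · 1 · 3 · 0
0 · 2 · 0 · 1 · 3
0 · 3 · 1 · 1 · 3
3 · 3 · 0 · 0 · 2
1 · 1 · 1 · 3 · 1
1 · 3 · 3 · 0 · 1
step 4: 3 · 1 · 2 · 0 · 1
0 · 2 · 0 · 2 · 3
0 · 3 · 1 · 1 · 3
3 · 3 · 0 · 0 · 2
1 · 1 · 1 · 3 · 1
1 · 3 · 3 · 0 · 1

45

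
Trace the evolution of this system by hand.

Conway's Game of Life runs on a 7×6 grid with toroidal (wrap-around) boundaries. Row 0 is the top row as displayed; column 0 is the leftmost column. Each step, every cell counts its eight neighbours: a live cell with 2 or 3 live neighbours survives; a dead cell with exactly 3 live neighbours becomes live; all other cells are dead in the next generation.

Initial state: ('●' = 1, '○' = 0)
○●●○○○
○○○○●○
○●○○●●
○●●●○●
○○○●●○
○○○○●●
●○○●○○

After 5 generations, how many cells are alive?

2

0) ○●●○○○
○○○○●○
○●○○●●
○●●●○●
○○○●●○
○○○○●●
●○○●○○
1) ○●●●○○
●●●●●●
○●○○○●
○●○○○●
●○○○○○
○○○○○●
●●●●●●
2) ○○○○○○
○○○○○●
○○○●○○
○●○○○●
●○○○○●
○○●●○○
○○○○○●
3) ○○○○○○
○○○○○○
●○○○●○
○○○○●●
●●●○●●
●○○○●●
○○○○○○
4) ○○○○○○
○○○○○○
○○○○●○
○○○○○○
○●○○○○
○○○●●○
○○○○○●
5) ○○○○○○
○○○○○○
○○○○○○
○○○○○○
○○○○○○
○○○○●○
○○○○●○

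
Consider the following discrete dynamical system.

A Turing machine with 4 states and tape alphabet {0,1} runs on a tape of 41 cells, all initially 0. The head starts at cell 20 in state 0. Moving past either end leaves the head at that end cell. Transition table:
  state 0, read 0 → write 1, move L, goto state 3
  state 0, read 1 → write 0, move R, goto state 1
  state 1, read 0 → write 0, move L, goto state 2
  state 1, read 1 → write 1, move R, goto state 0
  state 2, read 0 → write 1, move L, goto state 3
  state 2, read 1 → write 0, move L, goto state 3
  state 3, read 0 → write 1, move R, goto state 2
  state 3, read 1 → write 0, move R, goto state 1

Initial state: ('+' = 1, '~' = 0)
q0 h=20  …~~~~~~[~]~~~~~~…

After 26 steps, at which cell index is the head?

14

k=0  q0 h=20  …~~~~~~[~]~~~~~~…
k=1  q3 h=19  …~~~~~~[~]+~~~~~…
k=2  q2 h=20  …~~~~~+[+]~~~~~~…
k=3  q3 h=19  …~~~~~~[+]~~~~~~…
k=4  q1 h=20  …~~~~~~[~]~~~~~~…
k=5  q2 h=19  …~~~~~~[~]~~~~~~…
k=6  q3 h=18  …~~~~~~[~]+~~~~~…
k=7  q2 h=19  …~~~~~+[+]~~~~~~…
k=8  q3 h=18  …~~~~~~[+]~~~~~~…
k=9  q1 h=19  …~~~~~~[~]~~~~~~…
k=10  q2 h=18  …~~~~~~[~]~~~~~~…
k=11  q3 h=17  …~~~~~~[~]+~~~~~…
k=12  q2 h=18  …~~~~~+[+]~~~~~~…
k=13  q3 h=17  …~~~~~~[+]~~~~~~…
k=14  q1 h=18  …~~~~~~[~]~~~~~~…
k=15  q2 h=17  …~~~~~~[~]~~~~~~…
k=16  q3 h=16  …~~~~~~[~]+~~~~~…
k=17  q2 h=17  …~~~~~+[+]~~~~~~…
k=18  q3 h=16  …~~~~~~[+]~~~~~~…
k=19  q1 h=17  …~~~~~~[~]~~~~~~…
k=20  q2 h=16  …~~~~~~[~]~~~~~~…
k=21  q3 h=15  …~~~~~~[~]+~~~~~…
k=22  q2 h=16  …~~~~~+[+]~~~~~~…
k=23  q3 h=15  …~~~~~~[+]~~~~~~…
k=24  q1 h=16  …~~~~~~[~]~~~~~~…
k=25  q2 h=15  …~~~~~~[~]~~~~~~…
k=26  q3 h=14  …~~~~~~[~]+~~~~~…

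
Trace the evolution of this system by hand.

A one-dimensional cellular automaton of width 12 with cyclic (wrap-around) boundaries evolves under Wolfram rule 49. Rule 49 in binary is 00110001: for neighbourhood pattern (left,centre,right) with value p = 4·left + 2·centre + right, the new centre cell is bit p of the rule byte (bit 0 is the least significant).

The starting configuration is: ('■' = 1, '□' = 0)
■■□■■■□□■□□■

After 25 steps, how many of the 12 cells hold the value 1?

3

k=0  ■■□■■■□□■□□■
k=1  □□■□□□■□□■□□
k=2  ■□□■■□□■□□■■
k=3  □■□□□■□□■□□□
k=4  □□■■□□■□□■■■
k=5  ■□□□■□□■□□□□
k=6  □■■□□■□□■■■□
k=7  □□□■□□■□□□□■
k=8  ■■□□■□□■■■□□
k=9  □□■□□■□□□□■□
k=10  ■□□■□□■■■□□■
k=11  □■□□■□□□□■□□
k=12  □□■□□■■■□□■■
k=13  ■□□■□□□□■□□□
k=14  □■□□■■■□□■■□
k=15  □□■□□□□■□□□■
k=16  ■□□■■■□□■■□□
k=17  □■□□□□■□□□■□
k=18  □□■■■□□■■□□■
k=19  ■□□□□■□□□■□□
k=20  □■■■□□■■□□■□
k=21  □□□□■□□□■□□■
k=22  ■■■□□■■□□■□□
k=23  □□□■□□□■□□■□
k=24  ■■□□■■□□■□□■
k=25  □□■□□□■□□■□□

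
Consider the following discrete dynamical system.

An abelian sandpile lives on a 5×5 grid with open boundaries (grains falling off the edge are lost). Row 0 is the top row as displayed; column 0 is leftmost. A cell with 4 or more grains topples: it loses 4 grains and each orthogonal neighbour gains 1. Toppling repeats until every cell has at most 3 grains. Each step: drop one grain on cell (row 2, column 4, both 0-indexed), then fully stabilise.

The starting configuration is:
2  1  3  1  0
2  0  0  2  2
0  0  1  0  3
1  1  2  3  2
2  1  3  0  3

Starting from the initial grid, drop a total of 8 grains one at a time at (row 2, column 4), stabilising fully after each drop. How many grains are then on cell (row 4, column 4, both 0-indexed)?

k=0  2  1  3  1  0
2  0  0  2  2
0  0  1  0  3
1  1  2  3  2
2  1  3  0  3
k=1  2  1  3  1  0
2  0  0  2  3
0  0  1  1  0
1  1  2  3  3
2  1  3  0  3
k=2  2  1  3  1  0
2  0  0  2  3
0  0  1  1  1
1  1  2  3  3
2  1  3  0  3
k=3  2  1  3  1  0
2  0  0  2  3
0  0  1  1  2
1  1  2  3  3
2  1  3  0  3
k=4  2  1  3  1  0
2  0  0  2  3
0  0  1  1  3
1  1  2  3  3
2  1  3  0  3
k=5  2  1  3  1  1
2  0  0  3  0
0  0  1  3  2
1  1  3  0  2
2  1  3  2  0
k=6  2  1  3  1  1
2  0  0  3  0
0  0  1  3  3
1  1  3  0  2
2  1  3  2  0
k=7  2  1  3  2  1
2  0  1  0  2
0  0  2  1  1
1  1  3  1  3
2  1  3  2  0
k=8  2  1  3  2  1
2  0  1  0  2
0  0  2  1  2
1  1  3  1  3
2  1  3  2  0

0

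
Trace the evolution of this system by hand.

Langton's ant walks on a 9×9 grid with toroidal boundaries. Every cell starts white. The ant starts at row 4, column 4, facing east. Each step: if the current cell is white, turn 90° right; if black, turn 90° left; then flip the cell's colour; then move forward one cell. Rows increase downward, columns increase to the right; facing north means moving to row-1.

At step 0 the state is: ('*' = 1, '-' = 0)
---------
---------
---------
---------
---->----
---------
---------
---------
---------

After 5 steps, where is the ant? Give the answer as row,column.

0) ---------
---------
---------
---------
---->----
---------
---------
---------
---------
1) ---------
---------
---------
---------
----*----
----v----
---------
---------
---------
2) ---------
---------
---------
---------
----*----
---<*----
---------
---------
---------
3) ---------
---------
---------
---------
---^*----
---**----
---------
---------
---------
4) ---------
---------
---------
---------
---*>----
---**----
---------
---------
---------
5) ---------
---------
---------
----^----
---*-----
---**----
---------
---------
---------

3,4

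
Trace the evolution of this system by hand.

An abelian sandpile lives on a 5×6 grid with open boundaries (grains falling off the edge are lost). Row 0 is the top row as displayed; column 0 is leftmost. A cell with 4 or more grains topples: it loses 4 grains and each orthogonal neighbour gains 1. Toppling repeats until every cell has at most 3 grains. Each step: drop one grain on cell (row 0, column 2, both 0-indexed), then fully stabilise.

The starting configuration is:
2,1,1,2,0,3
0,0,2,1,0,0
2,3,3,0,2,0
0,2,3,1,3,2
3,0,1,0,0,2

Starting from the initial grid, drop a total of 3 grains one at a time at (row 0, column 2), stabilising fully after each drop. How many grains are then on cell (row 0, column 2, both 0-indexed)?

t=0: 2,1,1,2,0,3
0,0,2,1,0,0
2,3,3,0,2,0
0,2,3,1,3,2
3,0,1,0,0,2
t=1: 2,1,2,2,0,3
0,0,2,1,0,0
2,3,3,0,2,0
0,2,3,1,3,2
3,0,1,0,0,2
t=2: 2,1,3,2,0,3
0,0,2,1,0,0
2,3,3,0,2,0
0,2,3,1,3,2
3,0,1,0,0,2
t=3: 2,2,0,3,0,3
0,0,3,1,0,0
2,3,3,0,2,0
0,2,3,1,3,2
3,0,1,0,0,2

0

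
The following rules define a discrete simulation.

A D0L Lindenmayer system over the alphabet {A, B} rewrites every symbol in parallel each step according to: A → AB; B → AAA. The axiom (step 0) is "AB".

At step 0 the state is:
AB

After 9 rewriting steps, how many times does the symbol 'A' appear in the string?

k=0  AB
k=1  ABAAA
k=2  ABAAAABABAB
k=3  ABAAAABABABABAAAABAAAABAAA
k=4  ABAAAABABABABAAAABAAAABAAAABAAAABABABABAAAABABABABAAAABABAB
k=5  ABAAAABABABABAAAABAAAABAAAABAAAABABABABAAAABABABABAAAABABA…AABAAAABAAAABABABABAAAABAAAABAAAABAAAABABABABAAAABAAAABAAA  (len 137)
k=6  ABAAAABABABABAAAABAAAABAAAABAAAABABABABAAAABABABABAAAABABA…BAAAABABABABAAAABAAAABAAAABAAAABABABABAAAABABABABAAAABABAB  (len 314)
k=7  ABAAAABABABABAAAABAAAABAAAABAAAABABABABAAAABABABABAAAABABA…AABAAAABAAAABABABABAAAABAAAABAAAABAAAABABABABAAAABAAAABAAA  (len 725)
k=8  ABAAAABABABABAAAABAAAABAAAABAAAABABABABAAAABABABABAAAABABA…BAAAABABABABAAAABAAAABAAAABAAAABABABABAAAABABABABAAAABABAB  (len 1667)
k=9  ABAAAABABABABAAAABAAAABAAAABAAAABABABABAAAABABABABAAAABABA…AABAAAABAAAABABABABAAAABAAAABAAAABAAAABABABABAAAABAAAABAAA  (len 3842)

2683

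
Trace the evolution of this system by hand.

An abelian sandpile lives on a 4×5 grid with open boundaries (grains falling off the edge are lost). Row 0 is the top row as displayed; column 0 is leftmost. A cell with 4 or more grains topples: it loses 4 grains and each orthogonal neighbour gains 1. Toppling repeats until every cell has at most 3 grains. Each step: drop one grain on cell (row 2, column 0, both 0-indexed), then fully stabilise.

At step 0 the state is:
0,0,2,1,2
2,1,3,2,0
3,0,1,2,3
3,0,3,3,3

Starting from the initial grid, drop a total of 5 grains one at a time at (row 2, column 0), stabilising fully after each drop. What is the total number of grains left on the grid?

t=0: 0,0,2,1,2
2,1,3,2,0
3,0,1,2,3
3,0,3,3,3
t=1: 0,0,2,1,2
3,1,3,2,0
1,1,1,2,3
0,1,3,3,3
t=2: 0,0,2,1,2
3,1,3,2,0
2,1,1,2,3
0,1,3,3,3
t=3: 0,0,2,1,2
3,1,3,2,0
3,1,1,2,3
0,1,3,3,3
t=4: 1,0,2,1,2
0,2,3,2,0
1,2,1,2,3
1,1,3,3,3
t=5: 1,0,2,1,2
0,2,3,2,0
2,2,1,2,3
1,1,3,3,3

34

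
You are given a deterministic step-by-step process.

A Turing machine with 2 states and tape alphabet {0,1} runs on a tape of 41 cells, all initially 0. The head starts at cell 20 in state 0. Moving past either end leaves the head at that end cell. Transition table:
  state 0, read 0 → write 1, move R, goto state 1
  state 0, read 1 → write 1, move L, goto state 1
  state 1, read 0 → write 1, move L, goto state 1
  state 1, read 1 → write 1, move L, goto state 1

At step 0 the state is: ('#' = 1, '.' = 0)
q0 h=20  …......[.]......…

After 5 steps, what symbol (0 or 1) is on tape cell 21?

k=0  q0 h=20  …......[.]......…
k=1  q1 h=21  ….....#[.]......…
k=2  q1 h=20  …......[#]#.....…
k=3  q1 h=19  …......[.]##....…
k=4  q1 h=18  …......[.]###...…
k=5  q1 h=17  …......[.]####..…

1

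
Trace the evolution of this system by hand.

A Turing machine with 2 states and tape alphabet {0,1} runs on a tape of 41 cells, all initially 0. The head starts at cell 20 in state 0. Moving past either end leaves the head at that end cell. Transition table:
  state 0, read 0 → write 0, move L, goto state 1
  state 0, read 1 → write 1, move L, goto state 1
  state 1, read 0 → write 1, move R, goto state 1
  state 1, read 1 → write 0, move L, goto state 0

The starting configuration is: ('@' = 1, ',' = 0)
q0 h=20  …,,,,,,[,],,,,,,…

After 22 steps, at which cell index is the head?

k=0  q0 h=20  …,,,,,,[,],,,,,,…
k=1  q1 h=19  …,,,,,,[,],,,,,,…
k=2  q1 h=20  …,,,,,@[,],,,,,,…
k=3  q1 h=21  …,,,,@@[,],,,,,,…
k=4  q1 h=22  …,,,@@@[,],,,,,,…
k=5  q1 h=23  …,,@@@@[,],,,,,,…
k=6  q1 h=24  …,@@@@@[,],,,,,,…
k=7  q1 h=25  …@@@@@@[,],,,,,,…
k=8  q1 h=26  …@@@@@@[,],,,,,,…
k=9  q1 h=27  …@@@@@@[,],,,,,,…
k=10  q1 h=28  …@@@@@@[,],,,,,,…
k=11  q1 h=29  …@@@@@@[,],,,,,,…
k=12  q1 h=30  …@@@@@@[,],,,,,,…
k=13  q1 h=31  …@@@@@@[,],,,,,,…
k=14  q1 h=32  …@@@@@@[,],,,,,,…
k=15  q1 h=33  …@@@@@@[,],,,,,,…
k=16  q1 h=34  …@@@@@@[,],,,,,,|
k=17  q1 h=35  …@@@@@@[,],,,,,|
k=18  q1 h=36  …@@@@@@[,],,,,|
k=19  q1 h=37  …@@@@@@[,],,,|
k=20  q1 h=38  …@@@@@@[,],,|
k=21  q1 h=39  …@@@@@@[,],|
k=22  q1 h=40  …@@@@@@[,]|

40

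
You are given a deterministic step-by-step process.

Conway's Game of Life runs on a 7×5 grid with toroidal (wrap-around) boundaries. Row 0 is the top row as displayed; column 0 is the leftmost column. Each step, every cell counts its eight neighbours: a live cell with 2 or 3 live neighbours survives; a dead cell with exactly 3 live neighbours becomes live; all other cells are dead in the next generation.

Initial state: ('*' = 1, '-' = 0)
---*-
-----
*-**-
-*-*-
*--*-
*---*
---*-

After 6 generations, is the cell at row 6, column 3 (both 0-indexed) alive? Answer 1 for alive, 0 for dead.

gen 0: ---*-
-----
*-**-
-*-*-
*--*-
*---*
---*-
gen 1: -----
--***
-****
**-*-
****-
*--*-
---*-
gen 2: --*-*
**--*
-----
-----
---*-
*--*-
----*
gen 3: -*--*
**-**
*----
-----
----*
---*-
*---*
gen 4: -**--
-***-
**---
-----
-----
*--*-
*--**
gen 5: -----
---*-
**---
-----
-----
*--*-
*--*-
gen 6: ----*
-----
-----
-----
-----
-----
-----

0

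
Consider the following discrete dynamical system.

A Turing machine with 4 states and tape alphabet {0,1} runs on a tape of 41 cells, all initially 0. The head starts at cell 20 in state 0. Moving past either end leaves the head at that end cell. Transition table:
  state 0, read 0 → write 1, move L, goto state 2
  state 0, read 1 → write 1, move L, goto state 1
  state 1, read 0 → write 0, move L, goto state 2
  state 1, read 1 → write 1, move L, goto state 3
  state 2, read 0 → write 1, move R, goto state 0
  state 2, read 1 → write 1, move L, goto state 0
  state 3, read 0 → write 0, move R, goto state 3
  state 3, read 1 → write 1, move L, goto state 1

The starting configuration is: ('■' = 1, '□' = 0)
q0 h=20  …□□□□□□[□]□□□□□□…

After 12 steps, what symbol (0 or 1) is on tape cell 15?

1

step 0: q0 h=20  …□□□□□□[□]□□□□□□…
step 1: q2 h=19  …□□□□□□[□]■□□□□□…
step 2: q0 h=20  …□□□□□■[■]□□□□□□…
step 3: q1 h=19  …□□□□□□[■]■□□□□□…
step 4: q3 h=18  …□□□□□□[□]■■□□□□…
step 5: q3 h=19  …□□□□□□[■]■□□□□□…
step 6: q1 h=18  …□□□□□□[□]■■□□□□…
step 7: q2 h=17  …□□□□□□[□]□■■□□□…
step 8: q0 h=18  …□□□□□■[□]■■□□□□…
step 9: q2 h=17  …□□□□□□[■]■■■□□□…
step 10: q0 h=16  …□□□□□□[□]■■■■□□…
step 11: q2 h=15  …□□□□□□[□]■■■■■□…
step 12: q0 h=16  …□□□□□■[■]■■■■□□…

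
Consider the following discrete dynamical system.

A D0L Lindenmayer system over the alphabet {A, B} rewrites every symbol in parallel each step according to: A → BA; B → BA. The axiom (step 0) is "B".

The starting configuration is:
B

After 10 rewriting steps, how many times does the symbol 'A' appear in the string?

step 0: B
step 1: BA
step 2: BABA
step 3: BABABABA
step 4: BABABABABABABABA
step 5: BABABABABABABABABABABABABABABABA
step 6: BABABABABABABABABABABABABABABABABABABABABABABABABABABABABABABABA
step 7: BABABABABABABABABABABABABABABABABABABABABABABABABABABABABA…BABABABABABABABABABABABABABABABABABABABABABABABABABABABABA  (len 128)
step 8: BABABABABABABABABABABABABABABABABABABABABABABABABABABABABA…BABABABABABABABABABABABABABABABABABABABABABABABABABABABABA  (len 256)
step 9: BABABABABABABABABABABABABABABABABABABABABABABABABABABABABA…BABABABABABABABABABABABABABABABABABABABABABABABABABABABABA  (len 512)
step 10: BABABABABABABABABABABABABABABABABABABABABABABABABABABABABA…BABABABABABABABABABABABABABABABABABABABABABABABABABABABABA  (len 1024)

512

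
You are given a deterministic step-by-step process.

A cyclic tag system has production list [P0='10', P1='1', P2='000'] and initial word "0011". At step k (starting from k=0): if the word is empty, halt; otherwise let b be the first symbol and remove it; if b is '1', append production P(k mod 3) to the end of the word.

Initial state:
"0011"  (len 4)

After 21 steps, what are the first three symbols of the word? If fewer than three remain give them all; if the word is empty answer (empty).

gen 0: "0011"  (len 4)
gen 1: "011"  (len 3)
gen 2: "11"  (len 2)
gen 3: "1000"  (len 4)
gen 4: "00010"  (len 5)
gen 5: "0010"  (len 4)
gen 6: "010"  (len 3)
gen 7: "10"  (len 2)
gen 8: "01"  (len 2)
gen 9: "1"  (len 1)
gen 10: "10"  (len 2)
gen 11: "01"  (len 2)
gen 12: "1"  (len 1)
gen 13: "10"  (len 2)
gen 14: "01"  (len 2)
gen 15: "1"  (len 1)
gen 16: "10"  (len 2)
gen 17: "01"  (len 2)
gen 18: "1"  (len 1)
gen 19: "10"  (len 2)
gen 20: "01"  (len 2)
gen 21: "1"  (len 1)

1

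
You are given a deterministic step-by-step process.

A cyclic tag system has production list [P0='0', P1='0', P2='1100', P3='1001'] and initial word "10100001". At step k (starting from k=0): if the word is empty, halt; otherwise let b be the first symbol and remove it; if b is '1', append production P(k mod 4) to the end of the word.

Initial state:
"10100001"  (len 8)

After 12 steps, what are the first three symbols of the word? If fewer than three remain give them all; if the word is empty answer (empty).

gen 0: "10100001"  (len 8)
gen 1: "01000010"  (len 8)
gen 2: "1000010"  (len 7)
gen 3: "0000101100"  (len 10)
gen 4: "000101100"  (len 9)
gen 5: "00101100"  (len 8)
gen 6: "0101100"  (len 7)
gen 7: "101100"  (len 6)
gen 8: "011001001"  (len 9)
gen 9: "11001001"  (len 8)
gen 10: "10010010"  (len 8)
gen 11: "00100101100"  (len 11)
gen 12: "0100101100"  (len 10)

010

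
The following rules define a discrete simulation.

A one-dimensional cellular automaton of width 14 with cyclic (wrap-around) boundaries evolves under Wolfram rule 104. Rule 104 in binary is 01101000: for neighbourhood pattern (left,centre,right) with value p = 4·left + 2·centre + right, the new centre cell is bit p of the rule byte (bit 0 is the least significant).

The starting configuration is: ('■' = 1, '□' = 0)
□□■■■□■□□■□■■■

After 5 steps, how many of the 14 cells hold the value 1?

[0] □□■■■□■□□■□■■■
[1] □□■□■■□□□□■■□■
[2] □□□■■■□□□□■■■□
[3] □□□■□■□□□□■□■□
[4] □□□□■□□□□□□■□□
[5] □□□□□□□□□□□□□□

0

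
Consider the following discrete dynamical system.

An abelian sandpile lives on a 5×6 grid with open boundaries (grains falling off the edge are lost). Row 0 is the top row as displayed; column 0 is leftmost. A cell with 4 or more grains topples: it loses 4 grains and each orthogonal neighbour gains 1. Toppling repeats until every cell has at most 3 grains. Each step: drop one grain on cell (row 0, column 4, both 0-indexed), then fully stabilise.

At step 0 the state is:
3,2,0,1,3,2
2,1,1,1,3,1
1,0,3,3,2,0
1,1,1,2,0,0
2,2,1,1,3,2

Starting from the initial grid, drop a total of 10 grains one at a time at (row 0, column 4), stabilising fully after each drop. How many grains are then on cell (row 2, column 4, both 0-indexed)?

gen 0: 3,2,0,1,3,2
2,1,1,1,3,1
1,0,3,3,2,0
1,1,1,2,0,0
2,2,1,1,3,2
gen 1: 3,2,0,2,1,3
2,1,1,2,0,2
1,0,3,3,3,0
1,1,1,2,0,0
2,2,1,1,3,2
gen 2: 3,2,0,2,2,3
2,1,1,2,0,2
1,0,3,3,3,0
1,1,1,2,0,0
2,2,1,1,3,2
gen 3: 3,2,0,2,3,3
2,1,1,2,0,2
1,0,3,3,3,0
1,1,1,2,0,0
2,2,1,1,3,2
gen 4: 3,2,0,3,1,0
2,1,1,2,1,3
1,0,3,3,3,0
1,1,1,2,0,0
2,2,1,1,3,2
gen 5: 3,2,0,3,2,0
2,1,1,2,1,3
1,0,3,3,3,0
1,1,1,2,0,0
2,2,1,1,3,2
gen 6: 3,2,0,3,3,0
2,1,1,2,1,3
1,0,3,3,3,0
1,1,1,2,0,0
2,2,1,1,3,2
gen 7: 3,2,1,0,1,1
2,1,1,3,2,3
1,0,3,3,3,0
1,1,1,2,0,0
2,2,1,1,3,2
gen 8: 3,2,1,0,2,1
2,1,1,3,2,3
1,0,3,3,3,0
1,1,1,2,0,0
2,2,1,1,3,2
gen 9: 3,2,1,0,3,1
2,1,1,3,2,3
1,0,3,3,3,0
1,1,1,2,0,0
2,2,1,1,3,2
gen 10: 3,2,1,1,0,2
2,1,1,3,3,3
1,0,3,3,3,0
1,1,1,2,0,0
2,2,1,1,3,2

3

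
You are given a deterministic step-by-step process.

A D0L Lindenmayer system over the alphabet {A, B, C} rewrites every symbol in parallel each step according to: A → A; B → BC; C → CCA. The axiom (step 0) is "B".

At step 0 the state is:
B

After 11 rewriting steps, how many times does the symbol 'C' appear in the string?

2047

t=0: B
t=1: BC
t=2: BCCCA
t=3: BCCCACCACCAA
t=4: BCCCACCACCAACCACCAACCACCAAA
t=5: BCCCACCACCAACCACCAACCACCAAACCACCAACCACCAAACCACCAACCACCAAAA
t=6: BCCCACCACCAACCACCAACCACCAAACCACCAACCACCAAACCACCAACCACCAAAA…AACCACCAAACCACCAACCACCAAAACCACCAACCACCAAACCACCAACCACCAAAAA  (len 121)
t=7: BCCCACCACCAACCACCAACCACCAAACCACCAACCACCAAACCACCAACCACCAAAA…ACCACCAAACCACCAACCACCAAAACCACCAACCACCAAACCACCAACCACCAAAAAA  (len 248)
t=8: BCCCACCACCAACCACCAACCACCAAACCACCAACCACCAAACCACCAACCACCAAAA…CCACCAAACCACCAACCACCAAAACCACCAACCACCAAACCACCAACCACCAAAAAAA  (len 503)
t=9: BCCCACCACCAACCACCAACCACCAAACCACCAACCACCAAACCACCAACCACCAAAA…CACCAAACCACCAACCACCAAAACCACCAACCACCAAACCACCAACCACCAAAAAAAA  (len 1014)
t=10: BCCCACCACCAACCACCAACCACCAAACCACCAACCACCAAACCACCAACCACCAAAA…ACCAAACCACCAACCACCAAAACCACCAACCACCAAACCACCAACCACCAAAAAAAAA  (len 2037)
t=11: BCCCACCACCAACCACCAACCACCAAACCACCAACCACCAAACCACCAACCACCAAAA…CCAAACCACCAACCACCAAAACCACCAACCACCAAACCACCAACCACCAAAAAAAAAA  (len 4084)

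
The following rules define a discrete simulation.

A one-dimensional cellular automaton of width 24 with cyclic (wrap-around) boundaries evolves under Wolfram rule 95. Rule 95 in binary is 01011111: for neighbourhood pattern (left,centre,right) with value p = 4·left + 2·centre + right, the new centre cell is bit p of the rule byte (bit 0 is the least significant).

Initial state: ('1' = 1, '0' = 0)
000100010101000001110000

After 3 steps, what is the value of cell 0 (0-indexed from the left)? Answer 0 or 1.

step 0: 000100010101000001110000
step 1: 111111110101111111011111
step 2: 000000010101000001010000
step 3: 111111110101111111011111

1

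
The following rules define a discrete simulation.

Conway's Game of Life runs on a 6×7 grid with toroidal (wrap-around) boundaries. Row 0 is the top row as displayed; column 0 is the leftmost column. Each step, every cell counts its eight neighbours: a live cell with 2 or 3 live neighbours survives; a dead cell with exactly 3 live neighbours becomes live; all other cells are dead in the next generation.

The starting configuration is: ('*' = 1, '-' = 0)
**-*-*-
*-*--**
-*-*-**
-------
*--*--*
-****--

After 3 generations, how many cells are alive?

gen 0: **-*-*-
*-*--**
-*-*-**
-------
*--*--*
-****--
gen 1: -----*-
---*---
-**-**-
--*-**-
**-**--
-----*-
gen 2: ----*--
--**-*-
-**--*-
*-----*
-***--*
-----**
gen 3: ---**-*
-***-*-
******-
---*-**
-**----
*-*****

24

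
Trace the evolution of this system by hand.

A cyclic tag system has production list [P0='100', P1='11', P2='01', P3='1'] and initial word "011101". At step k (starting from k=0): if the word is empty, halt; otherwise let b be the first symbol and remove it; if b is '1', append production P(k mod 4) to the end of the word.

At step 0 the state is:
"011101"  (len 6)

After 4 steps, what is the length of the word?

t=0: "011101"  (len 6)
t=1: "11101"  (len 5)
t=2: "110111"  (len 6)
t=3: "1011101"  (len 7)
t=4: "0111011"  (len 7)

7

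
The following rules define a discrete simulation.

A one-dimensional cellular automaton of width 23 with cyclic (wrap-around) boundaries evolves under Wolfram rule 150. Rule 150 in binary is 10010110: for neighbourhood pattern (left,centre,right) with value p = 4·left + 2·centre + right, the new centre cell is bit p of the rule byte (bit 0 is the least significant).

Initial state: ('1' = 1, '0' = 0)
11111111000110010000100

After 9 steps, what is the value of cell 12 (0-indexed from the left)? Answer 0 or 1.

0

step 0: 11111111000110010000100
step 1: 01111110101001111001111
step 2: 00111100101110110110110
step 3: 01011011100100000000001
step 4: 01000001011110000000011
step 5: 01100011001101000000100
step 6: 10010100110001100001110
step 7: 11110111001010010010100
step 8: 01100010111011111110111
step 9: 00010110010001111100010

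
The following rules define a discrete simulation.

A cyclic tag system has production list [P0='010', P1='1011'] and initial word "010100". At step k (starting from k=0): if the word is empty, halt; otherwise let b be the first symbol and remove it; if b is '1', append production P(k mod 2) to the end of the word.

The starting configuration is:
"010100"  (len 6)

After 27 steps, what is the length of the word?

step 0: "010100"  (len 6)
step 1: "10100"  (len 5)
step 2: "01001011"  (len 8)
step 3: "1001011"  (len 7)
step 4: "0010111011"  (len 10)
step 5: "010111011"  (len 9)
step 6: "10111011"  (len 8)
step 7: "0111011010"  (len 10)
step 8: "111011010"  (len 9)
step 9: "11011010010"  (len 11)
step 10: "10110100101011"  (len 14)
step 11: "0110100101011010"  (len 16)
step 12: "110100101011010"  (len 15)
step 13: "10100101011010010"  (len 17)
step 14: "01001010110100101011"  (len 20)
step 15: "1001010110100101011"  (len 19)
step 16: "0010101101001010111011"  (len 22)
step 17: "010101101001010111011"  (len 21)
step 18: "10101101001010111011"  (len 20)
step 19: "0101101001010111011010"  (len 22)
step 20: "101101001010111011010"  (len 21)
step 21: "01101001010111011010010"  (len 23)
step 22: "1101001010111011010010"  (len 22)
step 23: "101001010111011010010010"  (len 24)
step 24: "010010101110110100100101011"  (len 27)
step 25: "10010101110110100100101011"  (len 26)
step 26: "00101011101101001001010111011"  (len 29)
step 27: "0101011101101001001010111011"  (len 28)

28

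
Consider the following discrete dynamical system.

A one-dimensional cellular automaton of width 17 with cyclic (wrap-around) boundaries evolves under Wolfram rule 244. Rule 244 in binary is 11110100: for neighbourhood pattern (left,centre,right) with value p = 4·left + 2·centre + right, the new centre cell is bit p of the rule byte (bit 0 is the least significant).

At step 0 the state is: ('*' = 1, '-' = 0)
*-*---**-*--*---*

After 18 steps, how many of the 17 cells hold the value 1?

10

k=0  *-*---**-*--*---*
k=1  ****---****-**---
k=2  -****---****-**--
k=3  --****---****-**-
k=4  ---****---****-**
k=5  *---****---****-*
k=6  **---****---****-
k=7  -**---****---****
k=8  *-**---****---***
k=9  **-**---****---**
k=10  ***-**---****---*
k=11  ****-**---****---
k=12  -****-**---****--
k=13  --****-**---****-
k=14  ---****-**---****
k=15  *---****-**---***
k=16  **---****-**---**
k=17  ***---****-**---*
k=18  ****---****-**---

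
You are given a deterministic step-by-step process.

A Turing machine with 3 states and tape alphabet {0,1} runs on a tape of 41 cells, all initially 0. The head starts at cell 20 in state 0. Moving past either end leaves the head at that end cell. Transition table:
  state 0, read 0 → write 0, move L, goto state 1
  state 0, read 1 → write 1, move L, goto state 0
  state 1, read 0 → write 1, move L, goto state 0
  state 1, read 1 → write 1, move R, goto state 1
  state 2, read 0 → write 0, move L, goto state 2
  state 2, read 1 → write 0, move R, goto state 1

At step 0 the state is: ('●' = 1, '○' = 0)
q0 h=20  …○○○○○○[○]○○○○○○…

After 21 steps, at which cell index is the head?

0

0) q0 h=20  …○○○○○○[○]○○○○○○…
1) q1 h=19  …○○○○○○[○]○○○○○○…
2) q0 h=18  …○○○○○○[○]●○○○○○…
3) q1 h=17  …○○○○○○[○]○●○○○○…
4) q0 h=16  …○○○○○○[○]●○●○○○…
5) q1 h=15  …○○○○○○[○]○●○●○○…
6) q0 h=14  …○○○○○○[○]●○●○●○…
7) q1 h=13  …○○○○○○[○]○●○●○●…
8) q0 h=12  …○○○○○○[○]●○●○●○…
9) q1 h=11  …○○○○○○[○]○●○●○●…
10) q0 h=10  …○○○○○○[○]●○●○●○…
11) q1 h= 9  …○○○○○○[○]○●○●○●…
12) q0 h= 8  …○○○○○○[○]●○●○●○…
13) q1 h= 7  …○○○○○○[○]○●○●○●…
14) q0 h= 6  |○○○○○○[○]●○●○●○…
15) q1 h= 5  |○○○○○[○]○●○●○●…
16) q0 h= 4  |○○○○[○]●○●○●○…
17) q1 h= 3  |○○○[○]○●○●○●…
18) q0 h= 2  |○○[○]●○●○●○…
19) q1 h= 1  |○[○]○●○●○●…
20) q0 h= 0  |[○]●○●○●○…
21) q1 h= 0  |[○]●○●○●○…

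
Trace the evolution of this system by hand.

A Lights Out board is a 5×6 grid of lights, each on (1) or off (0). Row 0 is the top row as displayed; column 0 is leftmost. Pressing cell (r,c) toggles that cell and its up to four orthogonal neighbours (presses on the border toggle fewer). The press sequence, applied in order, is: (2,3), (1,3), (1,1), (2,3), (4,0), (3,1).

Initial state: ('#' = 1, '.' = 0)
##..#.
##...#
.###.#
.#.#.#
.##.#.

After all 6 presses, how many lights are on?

16

step 0: ##..#.
##...#
.###.#
.#.#.#
.##.#.
step 1: ##..#.
##.#.#
.#..##
.#...#
.##.#.
step 2: ##.##.
###.##
.#.###
.#...#
.##.#.
step 3: #..##.
....##
...###
.#...#
.##.#.
step 4: #..##.
...###
..#..#
.#.#.#
.##.#.
step 5: #..##.
...###
..#..#
##.#.#
#.#.#.
step 6: #..##.
...###
.##..#
..##.#
###.#.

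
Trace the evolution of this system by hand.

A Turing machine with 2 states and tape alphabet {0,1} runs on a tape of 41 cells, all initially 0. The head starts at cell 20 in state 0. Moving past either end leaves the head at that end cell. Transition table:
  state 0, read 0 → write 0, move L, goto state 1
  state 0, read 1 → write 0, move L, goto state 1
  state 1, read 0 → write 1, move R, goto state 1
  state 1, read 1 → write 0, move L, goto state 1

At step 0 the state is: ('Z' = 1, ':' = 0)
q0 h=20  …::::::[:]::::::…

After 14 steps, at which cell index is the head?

k=0  q0 h=20  …::::::[:]::::::…
k=1  q1 h=19  …::::::[:]::::::…
k=2  q1 h=20  …:::::Z[:]::::::…
k=3  q1 h=21  …::::ZZ[:]::::::…
k=4  q1 h=22  …:::ZZZ[:]::::::…
k=5  q1 h=23  …::ZZZZ[:]::::::…
k=6  q1 h=24  …:ZZZZZ[:]::::::…
k=7  q1 h=25  …ZZZZZZ[:]::::::…
k=8  q1 h=26  …ZZZZZZ[:]::::::…
k=9  q1 h=27  …ZZZZZZ[:]::::::…
k=10  q1 h=28  …ZZZZZZ[:]::::::…
k=11  q1 h=29  …ZZZZZZ[:]::::::…
k=12  q1 h=30  …ZZZZZZ[:]::::::…
k=13  q1 h=31  …ZZZZZZ[:]::::::…
k=14  q1 h=32  …ZZZZZZ[:]::::::…

32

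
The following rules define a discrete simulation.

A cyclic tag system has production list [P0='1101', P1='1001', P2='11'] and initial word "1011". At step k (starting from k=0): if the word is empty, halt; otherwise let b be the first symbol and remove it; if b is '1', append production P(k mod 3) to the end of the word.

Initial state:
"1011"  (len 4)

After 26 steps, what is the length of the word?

38

t=0: "1011"  (len 4)
t=1: "0111101"  (len 7)
t=2: "111101"  (len 6)
t=3: "1110111"  (len 7)
t=4: "1101111101"  (len 10)
t=5: "1011111011001"  (len 13)
t=6: "01111101100111"  (len 14)
t=7: "1111101100111"  (len 13)
t=8: "1111011001111001"  (len 16)
t=9: "11101100111100111"  (len 17)
t=10: "11011001111001111101"  (len 20)
t=11: "10110011110011111011001"  (len 23)
t=12: "011001111001111101100111"  (len 24)
t=13: "11001111001111101100111"  (len 23)
t=14: "10011110011111011001111001"  (len 26)
t=15: "001111001111101100111100111"  (len 27)
t=16: "01111001111101100111100111"  (len 26)
t=17: "1111001111101100111100111"  (len 25)
t=18: "11100111110110011110011111"  (len 26)
t=19: "11001111101100111100111111101"  (len 29)
t=20: "10011111011001111001111111011001"  (len 32)
t=21: "001111101100111100111111101100111"  (len 33)
t=22: "01111101100111100111111101100111"  (len 32)
t=23: "1111101100111100111111101100111"  (len 31)
t=24: "11110110011110011111110110011111"  (len 32)
t=25: "11101100111100111111101100111111101"  (len 35)
t=26: "11011001111001111111011001111111011001"  (len 38)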